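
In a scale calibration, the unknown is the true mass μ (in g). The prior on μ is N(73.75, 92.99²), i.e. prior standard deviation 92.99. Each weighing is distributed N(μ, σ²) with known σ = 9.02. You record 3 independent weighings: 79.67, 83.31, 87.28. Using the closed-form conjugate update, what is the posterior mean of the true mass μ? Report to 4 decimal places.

For Normal data with known variance σ², a Normal(μ₀, σ₀²) prior on μ is conjugate. Posterior precision = 1/σ₀² + n/σ²; posterior mean is the precision-weighted average of μ₀ and x̄.
Σxᵢ = 79.67 + 83.31 + 87.28 = 250.26, so n·x̄ = 250.26.
σ₀² = 92.99² = 8647.1401, σ² = 9.02² = 81.3604; σ² + n·σ₀² = 81.3604 + 3·8647.1401 = 26022.7807.
Posterior mean = (μ₀/σ₀² + n·x̄/σ²)/(1/σ₀² + n/σ²) = (σ²·μ₀ + σ₀²·n·x̄)/(σ² + n·σ₀²) = (81.3604·73.75 + 8647.1401·250.26)/26022.7807 = 2170033.610926/26022.7807 = 83.3898.

83.3898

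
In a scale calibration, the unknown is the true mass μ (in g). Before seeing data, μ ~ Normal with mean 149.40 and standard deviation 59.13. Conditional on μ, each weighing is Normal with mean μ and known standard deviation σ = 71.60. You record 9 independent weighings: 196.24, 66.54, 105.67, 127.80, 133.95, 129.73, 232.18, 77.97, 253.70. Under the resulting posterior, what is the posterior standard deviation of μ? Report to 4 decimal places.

For Normal data with known variance σ², a Normal(μ₀, σ₀²) prior on μ is conjugate. Posterior precision = 1/σ₀² + n/σ²; posterior mean is the precision-weighted average of μ₀ and x̄.
σ₀² = 59.13² = 3496.3569, σ² = 71.60² = 5126.56; σ² + n·σ₀² = 5126.56 + 9·3496.3569 = 36593.7721.
Posterior precision = 1/σ₀² + n/σ² = 1/3496.3569 + 9/5126.56 = (σ² + n·σ₀²)/(σ₀²σ²) = 36593.7721/(3496.3569·5126.56); posterior variance σₙ² = σ₀²σ²/(σ² + n·σ₀²) = 3496.3569·5126.56/36593.7721 = 489.817868.
Posterior SD = √σₙ² = √(3496.3569·5126.56/36593.7721) = 22.1318.

22.1318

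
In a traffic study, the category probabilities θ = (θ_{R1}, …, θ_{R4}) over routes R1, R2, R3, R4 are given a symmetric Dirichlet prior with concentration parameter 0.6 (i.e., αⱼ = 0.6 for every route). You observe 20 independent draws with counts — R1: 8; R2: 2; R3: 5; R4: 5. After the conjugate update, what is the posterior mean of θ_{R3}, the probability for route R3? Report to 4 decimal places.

The Dirichlet prior is conjugate to the Multinomial likelihood: each posterior αⱼ = prior αⱼ + observed count nⱼ.
Posterior concentration: (8.6, 2.6, 5.6, 5.6), total = 22.4.
E[θ_{R3}|data] = α_{R3}/Σα = 5.6/22.4 = 0.2500.

0.2500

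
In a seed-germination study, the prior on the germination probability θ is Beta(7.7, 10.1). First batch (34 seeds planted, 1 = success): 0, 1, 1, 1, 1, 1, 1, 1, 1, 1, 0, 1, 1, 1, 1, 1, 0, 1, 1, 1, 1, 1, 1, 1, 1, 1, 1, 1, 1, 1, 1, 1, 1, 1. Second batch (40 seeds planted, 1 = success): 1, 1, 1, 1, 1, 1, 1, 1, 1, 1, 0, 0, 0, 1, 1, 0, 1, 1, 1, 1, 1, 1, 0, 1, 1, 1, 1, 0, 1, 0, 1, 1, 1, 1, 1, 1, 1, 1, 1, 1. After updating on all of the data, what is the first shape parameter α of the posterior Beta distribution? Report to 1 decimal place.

71.7

The Beta prior is conjugate to a Binomial/Bernoulli likelihood; the update adds successes to α and failures to β.
After batch 1: Beta(7.7+31, 10.1+3) = Beta(38.7, 13.1).
After batch 2: Beta(38.7+33, 13.1+7) = Beta(71.7, 20.1).
Posterior α = 71.7.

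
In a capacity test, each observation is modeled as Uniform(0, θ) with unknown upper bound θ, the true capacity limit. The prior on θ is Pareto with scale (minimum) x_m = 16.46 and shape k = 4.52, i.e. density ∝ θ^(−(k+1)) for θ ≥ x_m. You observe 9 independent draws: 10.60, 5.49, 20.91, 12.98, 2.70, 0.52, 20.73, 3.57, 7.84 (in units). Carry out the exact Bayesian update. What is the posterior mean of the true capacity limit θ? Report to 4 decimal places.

22.5801

A Pareto(scale x_m, shape k) prior on the upper bound θ of Uniform(0, θ) is conjugate: posterior is Pareto(max(x_m, max xᵢ), k + n).
Sample maximum = 20.91; prior scale x_m = 16.46 → posterior scale = max = 20.91.
Posterior shape = 4.52 + 9 = 13.52.
E[θ|data] = k·x_m/(k−1) = 13.52·20.91/12.52 = 22.5801.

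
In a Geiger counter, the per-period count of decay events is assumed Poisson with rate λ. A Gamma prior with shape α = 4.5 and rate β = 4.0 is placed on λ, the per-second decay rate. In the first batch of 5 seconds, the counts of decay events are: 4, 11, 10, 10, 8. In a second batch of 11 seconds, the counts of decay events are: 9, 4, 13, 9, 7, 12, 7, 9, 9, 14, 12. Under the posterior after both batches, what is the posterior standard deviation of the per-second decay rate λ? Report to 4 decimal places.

0.6175

With a Gamma(shape α, rate β) prior, the Poisson likelihood is conjugate: the posterior is Gamma(α + ΣXᵢ, β + n).
Batch 1: sum of counts S = 43 over n = 5 seconds.
After batch 1: Gamma(α+S, β+n) = Gamma(4.5+43, 4.0+5) = Gamma(47.5, 9.0).
Batch 2: sum of counts S = 105 over n = 11 seconds.
After batch 2: Gamma(α+S, β+n) = Gamma(47.5+105, 9.0+11) = Gamma(152.5, 20.0).
SD = √α/β = √152.5/20.0 = 0.6175.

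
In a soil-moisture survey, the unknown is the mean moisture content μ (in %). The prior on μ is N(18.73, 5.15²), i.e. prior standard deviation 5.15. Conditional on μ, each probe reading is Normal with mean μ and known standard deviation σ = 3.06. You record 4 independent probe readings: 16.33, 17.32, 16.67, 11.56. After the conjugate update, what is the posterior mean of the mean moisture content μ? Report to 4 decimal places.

For Normal data with known variance σ², a Normal(μ₀, σ₀²) prior on μ is conjugate. Posterior precision = 1/σ₀² + n/σ²; posterior mean is the precision-weighted average of μ₀ and x̄.
Σxᵢ = 16.33 + 17.32 + 16.67 + 11.56 = 61.88, so n·x̄ = 61.88.
σ₀² = 5.15² = 26.5225, σ² = 3.06² = 9.3636; σ² + n·σ₀² = 9.3636 + 4·26.5225 = 115.4536.
Posterior mean = (μ₀/σ₀² + n·x̄/σ²)/(1/σ₀² + n/σ²) = (σ²·μ₀ + σ₀²·n·x̄)/(σ² + n·σ₀²) = (9.3636·18.73 + 26.5225·61.88)/115.4536 = 1816.592528/115.4536 = 15.7344.

15.7344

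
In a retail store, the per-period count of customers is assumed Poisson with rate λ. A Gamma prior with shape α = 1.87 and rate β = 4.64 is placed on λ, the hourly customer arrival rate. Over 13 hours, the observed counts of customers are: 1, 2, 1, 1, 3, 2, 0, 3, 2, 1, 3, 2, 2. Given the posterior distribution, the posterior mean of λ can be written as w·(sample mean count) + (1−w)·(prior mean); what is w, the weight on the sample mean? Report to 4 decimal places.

0.7370

With a Gamma(shape α, rate β) prior, the Poisson likelihood is conjugate: the posterior is Gamma(α + ΣXᵢ, β + n).
Posterior mean = (α₀+S)/(β₀+n) = [n/(β₀+n)]·(S/n) + [β₀/(β₀+n)]·(α₀/β₀), so only n and β₀ enter the weight.
Weight on data w = n/(β₀+n) = 13/(4.64+13) = 13/17.64 = 0.7370.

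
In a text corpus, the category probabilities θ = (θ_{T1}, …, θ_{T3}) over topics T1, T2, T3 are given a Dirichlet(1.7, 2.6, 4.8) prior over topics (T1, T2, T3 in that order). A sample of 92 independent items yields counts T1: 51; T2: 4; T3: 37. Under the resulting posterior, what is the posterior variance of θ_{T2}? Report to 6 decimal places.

The Dirichlet prior is conjugate to the Multinomial likelihood: each posterior αⱼ = prior αⱼ + observed count nⱼ.
Posterior concentration: (52.7, 6.6, 41.8), total = 101.1.
Var[θ_j] = α_j(Σα−α_j)/((Σα)²(Σα+1)) = 6.6·94.5/(101.1²·102.1) = 0.000598.

0.000598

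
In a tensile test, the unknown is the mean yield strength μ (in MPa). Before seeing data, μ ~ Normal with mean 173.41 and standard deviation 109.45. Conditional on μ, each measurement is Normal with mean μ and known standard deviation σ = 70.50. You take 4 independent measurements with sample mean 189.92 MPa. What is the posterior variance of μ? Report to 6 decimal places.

1125.789143

For Normal data with known variance σ², a Normal(μ₀, σ₀²) prior on μ is conjugate. Posterior precision = 1/σ₀² + n/σ²; posterior mean is the precision-weighted average of μ₀ and x̄.
σ₀² = 109.45² = 11979.3025, σ² = 70.50² = 4970.25; σ² + n·σ₀² = 4970.25 + 4·11979.3025 = 52887.46.
Posterior precision = 1/σ₀² + n/σ² = 1/11979.3025 + 4/4970.25 = (σ² + n·σ₀²)/(σ₀²σ²) = 52887.46/(11979.3025·4970.25); posterior variance σₙ² = σ₀²σ²/(σ² + n·σ₀²) = 11979.3025·4970.25/52887.46 = 1125.789143.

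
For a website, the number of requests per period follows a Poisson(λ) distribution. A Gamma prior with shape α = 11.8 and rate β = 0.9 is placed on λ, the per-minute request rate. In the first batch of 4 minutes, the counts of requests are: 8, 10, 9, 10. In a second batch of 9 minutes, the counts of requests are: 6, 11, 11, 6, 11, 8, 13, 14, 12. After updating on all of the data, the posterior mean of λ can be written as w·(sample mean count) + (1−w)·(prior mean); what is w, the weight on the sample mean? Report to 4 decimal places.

With a Gamma(shape α, rate β) prior, the Poisson likelihood is conjugate: the posterior is Gamma(α + ΣXᵢ, β + n).
Total number of minutes: n = 4 + 9 = 13.
Posterior mean = (α₀+S)/(β₀+n) = [n/(β₀+n)]·(S/n) + [β₀/(β₀+n)]·(α₀/β₀), so only n and β₀ enter the weight.
Weight on data w = n/(β₀+n) = 13/(0.9+13) = 13/13.9 = 0.9353.

0.9353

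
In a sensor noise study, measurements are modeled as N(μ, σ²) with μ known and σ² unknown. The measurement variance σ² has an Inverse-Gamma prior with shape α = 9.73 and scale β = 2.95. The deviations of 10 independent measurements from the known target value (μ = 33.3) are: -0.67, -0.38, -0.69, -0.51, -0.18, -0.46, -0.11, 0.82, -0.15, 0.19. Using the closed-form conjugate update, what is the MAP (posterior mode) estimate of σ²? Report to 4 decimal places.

0.2612

With known mean μ and an Inverse-Gamma(α, β) prior on σ², the Normal likelihood is conjugate: posterior is Inv-Gamma(α + n/2, β + Σ(xᵢ−μ)²/2).
Σ(xᵢ−μ)² = (-0.67)² + (-0.38)² + (-0.69)² + (-0.51)² + (-0.18)² + (-0.46)² + (-0.11)² + (0.82)² + (-0.15)² + (0.19)² = 2.3166.
Posterior: Inv-Gamma(9.73 + 10/2, 2.95 + 2.3166/2) = Inv-Gamma(14.73, 4.10830).
Mode = β/(α+1) = 4.10830/15.73 = 0.2612.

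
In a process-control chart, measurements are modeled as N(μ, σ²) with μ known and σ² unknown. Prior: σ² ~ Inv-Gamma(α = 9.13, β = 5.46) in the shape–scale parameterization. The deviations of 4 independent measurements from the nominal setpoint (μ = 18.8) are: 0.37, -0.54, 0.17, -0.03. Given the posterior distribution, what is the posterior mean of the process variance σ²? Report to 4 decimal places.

0.5616

With known mean μ and an Inverse-Gamma(α, β) prior on σ², the Normal likelihood is conjugate: posterior is Inv-Gamma(α + n/2, β + Σ(xᵢ−μ)²/2).
Σ(xᵢ−μ)² = (0.37)² + (-0.54)² + (0.17)² + (-0.03)² = 0.4583.
Posterior: Inv-Gamma(9.13 + 4/2, 5.46 + 0.4583/2) = Inv-Gamma(11.13, 5.68915).
E[σ²|data] = β/(α−1) = 5.68915/10.13 = 0.5616.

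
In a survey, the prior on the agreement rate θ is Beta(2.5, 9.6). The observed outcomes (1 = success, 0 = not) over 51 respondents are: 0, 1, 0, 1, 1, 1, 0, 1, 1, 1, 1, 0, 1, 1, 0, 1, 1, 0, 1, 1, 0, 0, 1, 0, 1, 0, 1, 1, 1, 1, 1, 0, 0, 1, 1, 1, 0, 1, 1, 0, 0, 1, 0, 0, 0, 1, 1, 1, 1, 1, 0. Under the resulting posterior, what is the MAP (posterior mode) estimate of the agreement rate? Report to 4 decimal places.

0.5483

The Beta prior is conjugate to a Binomial/Bernoulli likelihood; the update adds successes to α and failures to β.
Posterior: Beta(α+k, β+n−k) = Beta(2.5+32, 9.6+19) = Beta(34.5, 28.6).
Mode of Beta(a,b) for a,b>1 is (a−1)/(a+b−2) = 33.5/61.1 = 0.5483.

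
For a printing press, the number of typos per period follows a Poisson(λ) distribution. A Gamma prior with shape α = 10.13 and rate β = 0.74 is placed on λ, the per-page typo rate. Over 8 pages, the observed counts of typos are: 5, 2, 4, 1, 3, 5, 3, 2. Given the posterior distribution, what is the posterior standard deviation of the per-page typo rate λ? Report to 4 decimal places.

0.6782

With a Gamma(shape α, rate β) prior, the Poisson likelihood is conjugate: the posterior is Gamma(α + ΣXᵢ, β + n).
Sum of counts S = 25 over n = 8 pages.
Posterior: Gamma(α+S, β+n) = Gamma(10.13+25, 0.74+8) = Gamma(35.13, 8.74).
SD = √α/β = √35.13/8.74 = 0.6782.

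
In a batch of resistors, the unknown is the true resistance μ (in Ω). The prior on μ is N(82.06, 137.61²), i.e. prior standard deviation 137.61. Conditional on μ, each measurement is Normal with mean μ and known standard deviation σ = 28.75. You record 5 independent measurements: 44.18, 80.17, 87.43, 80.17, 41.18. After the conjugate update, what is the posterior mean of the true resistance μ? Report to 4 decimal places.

66.7596

For Normal data with known variance σ², a Normal(μ₀, σ₀²) prior on μ is conjugate. Posterior precision = 1/σ₀² + n/σ²; posterior mean is the precision-weighted average of μ₀ and x̄.
Σxᵢ = 44.18 + 80.17 + 87.43 + 80.17 + 41.18 = 333.13, so n·x̄ = 333.13.
σ₀² = 137.61² = 18936.5121, σ² = 28.75² = 826.5625; σ² + n·σ₀² = 826.5625 + 5·18936.5121 = 95509.123.
Posterior mean = (μ₀/σ₀² + n·x̄/σ²)/(1/σ₀² + n/σ²) = (σ²·μ₀ + σ₀²·n·x̄)/(σ² + n·σ₀²) = (826.5625·82.06 + 18936.5121·333.13)/95509.123 = 6376147.994623/95509.123 = 66.7596.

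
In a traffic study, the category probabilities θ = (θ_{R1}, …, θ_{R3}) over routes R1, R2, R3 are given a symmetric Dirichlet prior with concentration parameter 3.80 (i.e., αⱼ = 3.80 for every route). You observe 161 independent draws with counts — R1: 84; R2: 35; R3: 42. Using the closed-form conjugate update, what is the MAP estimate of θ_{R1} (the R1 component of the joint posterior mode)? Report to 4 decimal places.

The Dirichlet prior is conjugate to the Multinomial likelihood: each posterior αⱼ = prior αⱼ + observed count nⱼ.
Posterior concentration: (87.80, 38.80, 45.80), total = 172.40.
Joint mode component: (α_{R1}−1)/(Σα−K) = 86.80/169.40 = 0.5124.

0.5124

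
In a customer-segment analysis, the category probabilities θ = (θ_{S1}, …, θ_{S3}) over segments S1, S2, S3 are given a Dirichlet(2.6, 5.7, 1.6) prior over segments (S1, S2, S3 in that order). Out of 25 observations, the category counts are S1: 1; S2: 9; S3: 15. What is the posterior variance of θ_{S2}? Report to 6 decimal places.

0.006791

The Dirichlet prior is conjugate to the Multinomial likelihood: each posterior αⱼ = prior αⱼ + observed count nⱼ.
Posterior concentration: (3.6, 14.7, 16.6), total = 34.9.
Var[θ_j] = α_j(Σα−α_j)/((Σα)²(Σα+1)) = 14.7·20.2/(34.9²·35.9) = 0.006791.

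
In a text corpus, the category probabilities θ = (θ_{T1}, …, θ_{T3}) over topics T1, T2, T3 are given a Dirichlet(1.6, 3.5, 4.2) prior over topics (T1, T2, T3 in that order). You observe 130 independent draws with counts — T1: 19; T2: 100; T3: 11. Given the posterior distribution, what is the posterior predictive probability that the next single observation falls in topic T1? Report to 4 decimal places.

0.1479

The Dirichlet prior is conjugate to the Multinomial likelihood: each posterior αⱼ = prior αⱼ + observed count nⱼ.
Posterior concentration: (20.6, 103.5, 15.2), total = 139.3.
P(next = T1 | data) = α_{T1}/Σα = 0.1479.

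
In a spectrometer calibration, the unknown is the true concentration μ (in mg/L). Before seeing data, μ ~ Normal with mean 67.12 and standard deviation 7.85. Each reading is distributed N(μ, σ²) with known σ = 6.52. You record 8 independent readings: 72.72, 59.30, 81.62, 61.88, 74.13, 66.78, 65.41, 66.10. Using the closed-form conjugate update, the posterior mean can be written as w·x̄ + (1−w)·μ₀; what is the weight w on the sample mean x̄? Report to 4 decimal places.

0.9206

For Normal data with known variance σ², a Normal(μ₀, σ₀²) prior on μ is conjugate. Posterior precision = 1/σ₀² + n/σ²; posterior mean is the precision-weighted average of μ₀ and x̄.
σ₀² = 7.85² = 61.6225, σ² = 6.52² = 42.5104. Prior precision 1/σ₀² = 1/61.6225; data precision n/σ² = 8/42.5104.
w = (n/σ²)/(1/σ₀² + n/σ²) = n·σ₀²/(σ² + n·σ₀²) = 8·61.6225/(42.5104 + 8·61.6225) = 492.98/535.4904 = 0.9206.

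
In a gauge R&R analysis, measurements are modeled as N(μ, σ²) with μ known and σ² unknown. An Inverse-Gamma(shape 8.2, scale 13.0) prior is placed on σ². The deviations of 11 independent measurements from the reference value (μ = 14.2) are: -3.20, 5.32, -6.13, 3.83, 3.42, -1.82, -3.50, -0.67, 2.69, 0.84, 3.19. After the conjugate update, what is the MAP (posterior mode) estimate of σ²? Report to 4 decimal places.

5.5311

With known mean μ and an Inverse-Gamma(α, β) prior on σ², the Normal likelihood is conjugate: posterior is Inv-Gamma(α + n/2, β + Σ(xᵢ−μ)²/2).
Σ(xᵢ−μ)² = (-3.20)² + (5.32)² + (-6.13)² + (3.83)² + (3.42)² + (-1.82)² + (-3.50)² + (-0.67)² + (2.69)² + (0.84)² + (3.19)² = 136.6137.
Posterior: Inv-Gamma(8.2 + 11/2, 13.0 + 136.6137/2) = Inv-Gamma(13.70, 81.30685).
Mode = β/(α+1) = 81.30685/14.70 = 5.5311.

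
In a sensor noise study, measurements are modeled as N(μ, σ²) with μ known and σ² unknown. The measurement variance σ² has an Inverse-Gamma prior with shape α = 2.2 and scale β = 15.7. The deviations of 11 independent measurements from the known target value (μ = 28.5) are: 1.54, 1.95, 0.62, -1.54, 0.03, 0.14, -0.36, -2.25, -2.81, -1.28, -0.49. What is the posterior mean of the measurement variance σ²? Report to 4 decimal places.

4.1282

With known mean μ and an Inverse-Gamma(α, β) prior on σ², the Normal likelihood is conjugate: posterior is Inv-Gamma(α + n/2, β + Σ(xᵢ−μ)²/2).
Σ(xᵢ−μ)² = (1.54)² + (1.95)² + (0.62)² + (-1.54)² + (0.03)² + (0.14)² + (-0.36)² + (-2.25)² + (-2.81)² + (-1.28)² + (-0.49)² = 23.9173.
Posterior: Inv-Gamma(2.2 + 11/2, 15.7 + 23.9173/2) = Inv-Gamma(7.70, 27.65865).
E[σ²|data] = β/(α−1) = 27.65865/6.70 = 4.1282.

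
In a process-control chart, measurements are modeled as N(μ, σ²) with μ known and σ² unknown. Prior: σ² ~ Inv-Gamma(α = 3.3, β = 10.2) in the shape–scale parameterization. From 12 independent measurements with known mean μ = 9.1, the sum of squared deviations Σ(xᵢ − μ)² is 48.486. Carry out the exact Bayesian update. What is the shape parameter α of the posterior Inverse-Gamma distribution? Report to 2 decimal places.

9.30

With known mean μ and an Inverse-Gamma(α, β) prior on σ², the Normal likelihood is conjugate: posterior is Inv-Gamma(α + n/2, β + Σ(xᵢ−μ)²/2).
Posterior: Inv-Gamma(3.3 + 12/2, 10.2 + 48.486/2) = Inv-Gamma(9.30, 34.4430).
Posterior α = 9.30.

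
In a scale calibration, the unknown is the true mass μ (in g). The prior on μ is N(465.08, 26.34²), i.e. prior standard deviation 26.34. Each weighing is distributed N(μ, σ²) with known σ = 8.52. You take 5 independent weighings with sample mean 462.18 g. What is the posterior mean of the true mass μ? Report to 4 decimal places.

462.2394

For Normal data with known variance σ², a Normal(μ₀, σ₀²) prior on μ is conjugate. Posterior precision = 1/σ₀² + n/σ²; posterior mean is the precision-weighted average of μ₀ and x̄.
n·x̄ = 5·462.18 = 2310.9.
σ₀² = 26.34² = 693.7956, σ² = 8.52² = 72.5904; σ² + n·σ₀² = 72.5904 + 5·693.7956 = 3541.5684.
Posterior mean = (μ₀/σ₀² + n·x̄/σ²)/(1/σ₀² + n/σ²) = (σ²·μ₀ + σ₀²·n·x̄)/(σ² + n·σ₀²) = (72.5904·465.08 + 693.7956·2310.9)/3541.5684 = 1637052.595272/3541.5684 = 462.2394.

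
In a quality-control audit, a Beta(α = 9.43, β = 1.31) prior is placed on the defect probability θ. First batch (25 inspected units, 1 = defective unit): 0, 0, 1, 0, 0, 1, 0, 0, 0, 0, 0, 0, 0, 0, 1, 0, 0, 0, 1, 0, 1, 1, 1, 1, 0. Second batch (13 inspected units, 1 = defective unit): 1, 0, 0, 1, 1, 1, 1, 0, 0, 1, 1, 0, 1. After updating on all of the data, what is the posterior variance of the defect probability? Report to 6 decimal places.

0.005017

The Beta prior is conjugate to a Binomial/Bernoulli likelihood; the update adds successes to α and failures to β.
After batch 1: Beta(9.43+8, 1.31+17) = Beta(17.43, 18.31).
After batch 2: Beta(17.43+8, 18.31+5) = Beta(25.43, 23.31).
Var = αβ/((α+β)²(α+β+1)) = 25.43·23.31/(48.74²·49.74) = 0.005017.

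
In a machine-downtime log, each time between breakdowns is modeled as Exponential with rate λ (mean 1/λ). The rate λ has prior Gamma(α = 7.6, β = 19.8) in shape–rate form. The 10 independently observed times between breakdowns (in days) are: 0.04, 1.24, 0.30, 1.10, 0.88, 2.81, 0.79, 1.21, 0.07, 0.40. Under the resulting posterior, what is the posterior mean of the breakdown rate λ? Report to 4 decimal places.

0.6145

With a Gamma(shape α, rate β) prior on the exponential rate λ, the posterior after n observations with total T = Σxᵢ is Gamma(α+n, β+T).
Sum of observations T = 8.84 days; n = 10.
Posterior: Gamma(7.6+10, 19.8+8.84) = Gamma(17.6, 28.64).
Posterior mean of λ = α/β = 17.6/28.64 = 0.6145.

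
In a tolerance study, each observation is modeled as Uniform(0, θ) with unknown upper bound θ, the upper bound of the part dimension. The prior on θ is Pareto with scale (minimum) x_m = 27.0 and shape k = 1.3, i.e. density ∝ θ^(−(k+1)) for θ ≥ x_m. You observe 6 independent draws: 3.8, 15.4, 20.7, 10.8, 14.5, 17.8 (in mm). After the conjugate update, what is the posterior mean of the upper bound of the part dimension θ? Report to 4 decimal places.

A Pareto(scale x_m, shape k) prior on the upper bound θ of Uniform(0, θ) is conjugate: posterior is Pareto(max(x_m, max xᵢ), k + n).
Sample maximum = 20.7; prior scale x_m = 27.0 → posterior scale = max = 27.0.
Posterior shape = 1.3 + 6 = 7.3.
E[θ|data] = k·x_m/(k−1) = 7.3·27.0/6.3 = 31.2857.

31.2857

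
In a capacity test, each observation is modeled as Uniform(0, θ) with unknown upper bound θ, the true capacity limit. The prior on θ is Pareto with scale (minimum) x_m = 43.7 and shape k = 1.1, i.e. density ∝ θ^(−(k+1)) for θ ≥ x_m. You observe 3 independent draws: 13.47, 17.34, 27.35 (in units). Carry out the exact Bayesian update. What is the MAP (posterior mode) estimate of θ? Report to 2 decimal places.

A Pareto(scale x_m, shape k) prior on the upper bound θ of Uniform(0, θ) is conjugate: posterior is Pareto(max(x_m, max xᵢ), k + n).
Sample maximum = 27.35; prior scale x_m = 43.7 → posterior scale = max = 43.70.
Posterior shape = 1.1 + 3 = 4.1.
The Pareto density is decreasing on [x_m, ∞), so the mode is x_m = 43.70.

43.70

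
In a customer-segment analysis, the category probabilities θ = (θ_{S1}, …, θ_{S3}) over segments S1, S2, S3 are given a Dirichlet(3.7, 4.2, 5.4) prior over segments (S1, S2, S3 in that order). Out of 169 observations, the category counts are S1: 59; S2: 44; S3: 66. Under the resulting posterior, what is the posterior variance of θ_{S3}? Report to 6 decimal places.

The Dirichlet prior is conjugate to the Multinomial likelihood: each posterior αⱼ = prior αⱼ + observed count nⱼ.
Posterior concentration: (62.7, 48.2, 71.4), total = 182.3.
Var[θ_j] = α_j(Σα−α_j)/((Σα)²(Σα+1)) = 71.4·110.9/(182.3²·183.3) = 0.001300.

0.001300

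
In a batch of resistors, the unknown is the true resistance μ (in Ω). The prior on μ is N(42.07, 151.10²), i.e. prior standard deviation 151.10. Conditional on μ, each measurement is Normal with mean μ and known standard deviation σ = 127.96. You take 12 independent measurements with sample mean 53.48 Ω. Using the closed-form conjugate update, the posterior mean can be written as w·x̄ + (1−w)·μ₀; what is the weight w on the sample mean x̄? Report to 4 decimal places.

0.9436

For Normal data with known variance σ², a Normal(μ₀, σ₀²) prior on μ is conjugate. Posterior precision = 1/σ₀² + n/σ²; posterior mean is the precision-weighted average of μ₀ and x̄.
σ₀² = 151.10² = 22831.21, σ² = 127.96² = 16373.7616. Prior precision 1/σ₀² = 1/22831.21; data precision n/σ² = 12/16373.7616.
w = (n/σ²)/(1/σ₀² + n/σ²) = n·σ₀²/(σ² + n·σ₀²) = 12·22831.21/(16373.7616 + 12·22831.21) = 273974.52/290348.2816 = 0.9436.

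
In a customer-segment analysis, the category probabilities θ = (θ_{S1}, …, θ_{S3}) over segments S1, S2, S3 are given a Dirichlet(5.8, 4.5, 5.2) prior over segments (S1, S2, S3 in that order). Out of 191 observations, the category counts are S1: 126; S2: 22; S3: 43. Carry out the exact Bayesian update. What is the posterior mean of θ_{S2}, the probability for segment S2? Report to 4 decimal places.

0.1283

The Dirichlet prior is conjugate to the Multinomial likelihood: each posterior αⱼ = prior αⱼ + observed count nⱼ.
Posterior concentration: (131.8, 26.5, 48.2), total = 206.5.
E[θ_{S2}|data] = α_{S2}/Σα = 26.5/206.5 = 0.1283.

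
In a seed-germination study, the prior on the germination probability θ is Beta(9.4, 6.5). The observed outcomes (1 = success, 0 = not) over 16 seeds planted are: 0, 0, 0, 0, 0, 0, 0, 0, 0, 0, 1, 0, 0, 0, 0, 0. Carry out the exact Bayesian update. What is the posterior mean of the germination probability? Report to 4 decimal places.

The Beta prior is conjugate to a Binomial/Bernoulli likelihood; the update adds successes to α and failures to β.
Posterior: Beta(α+k, β+n−k) = Beta(9.4+1, 6.5+15) = Beta(10.4, 21.5).
Posterior mean = α/(α+β) = 10.4/31.9 = 0.3260.

0.3260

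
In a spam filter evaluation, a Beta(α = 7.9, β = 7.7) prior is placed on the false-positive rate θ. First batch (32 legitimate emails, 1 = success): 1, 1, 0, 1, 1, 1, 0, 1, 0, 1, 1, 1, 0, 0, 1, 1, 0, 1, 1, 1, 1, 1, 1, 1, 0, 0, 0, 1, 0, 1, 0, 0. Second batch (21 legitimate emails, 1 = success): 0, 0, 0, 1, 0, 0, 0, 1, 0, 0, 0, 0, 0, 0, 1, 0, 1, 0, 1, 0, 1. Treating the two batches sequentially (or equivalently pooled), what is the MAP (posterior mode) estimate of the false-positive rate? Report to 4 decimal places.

0.4940

The Beta prior is conjugate to a Binomial/Bernoulli likelihood; the update adds successes to α and failures to β.
After batch 1: Beta(7.9+20, 7.7+12) = Beta(27.9, 19.7).
After batch 2: Beta(27.9+6, 19.7+15) = Beta(33.9, 34.7).
Mode of Beta(a,b) for a,b>1 is (a−1)/(a+b−2) = 32.9/66.6 = 0.4940.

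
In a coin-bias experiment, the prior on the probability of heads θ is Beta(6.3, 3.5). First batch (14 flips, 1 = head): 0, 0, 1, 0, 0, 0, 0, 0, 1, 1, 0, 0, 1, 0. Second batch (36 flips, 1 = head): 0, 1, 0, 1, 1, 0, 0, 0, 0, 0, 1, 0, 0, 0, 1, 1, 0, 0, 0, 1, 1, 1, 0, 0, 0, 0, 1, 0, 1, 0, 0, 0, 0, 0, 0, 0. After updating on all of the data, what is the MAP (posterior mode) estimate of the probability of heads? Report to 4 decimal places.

0.3512

The Beta prior is conjugate to a Binomial/Bernoulli likelihood; the update adds successes to α and failures to β.
After batch 1: Beta(6.3+4, 3.5+10) = Beta(10.3, 13.5).
After batch 2: Beta(10.3+11, 13.5+25) = Beta(21.3, 38.5).
Mode of Beta(a,b) for a,b>1 is (a−1)/(a+b−2) = 20.3/57.8 = 0.3512.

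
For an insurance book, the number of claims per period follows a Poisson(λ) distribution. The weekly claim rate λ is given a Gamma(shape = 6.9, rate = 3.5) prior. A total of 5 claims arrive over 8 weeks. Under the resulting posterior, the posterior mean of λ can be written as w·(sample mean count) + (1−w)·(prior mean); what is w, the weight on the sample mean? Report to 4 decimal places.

0.6957

With a Gamma(shape α, rate β) prior, the Poisson likelihood is conjugate: the posterior is Gamma(α + ΣXᵢ, β + n).
Posterior mean = (α₀+S)/(β₀+n) = [n/(β₀+n)]·(S/n) + [β₀/(β₀+n)]·(α₀/β₀), so only n and β₀ enter the weight.
Weight on data w = n/(β₀+n) = 8/(3.5+8) = 8/11.5 = 0.6957.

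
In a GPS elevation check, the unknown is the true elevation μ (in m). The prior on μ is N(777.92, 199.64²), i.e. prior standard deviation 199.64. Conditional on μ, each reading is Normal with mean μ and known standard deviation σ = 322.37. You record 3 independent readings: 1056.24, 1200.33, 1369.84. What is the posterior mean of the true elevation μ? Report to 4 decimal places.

1008.4441

For Normal data with known variance σ², a Normal(μ₀, σ₀²) prior on μ is conjugate. Posterior precision = 1/σ₀² + n/σ²; posterior mean is the precision-weighted average of μ₀ and x̄.
Σxᵢ = 1056.24 + 1200.33 + 1369.84 = 3626.41, so n·x̄ = 3626.41.
σ₀² = 199.64² = 39856.1296, σ² = 322.37² = 103922.4169; σ² + n·σ₀² = 103922.4169 + 3·39856.1296 = 223490.8057.
Posterior mean = (μ₀/σ₀² + n·x̄/σ²)/(1/σ₀² + n/σ²) = (σ²·μ₀ + σ₀²·n·x̄)/(σ² + n·σ₀²) = (103922.4169·777.92 + 39856.1296·3626.41)/223490.8057 = 225377993.497584/223490.8057 = 1008.4441.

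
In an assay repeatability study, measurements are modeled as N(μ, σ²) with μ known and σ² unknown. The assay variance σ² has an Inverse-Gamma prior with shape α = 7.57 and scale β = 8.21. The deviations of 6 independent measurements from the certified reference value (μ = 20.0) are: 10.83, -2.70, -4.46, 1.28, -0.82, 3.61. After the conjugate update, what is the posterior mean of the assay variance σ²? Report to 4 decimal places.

With known mean μ and an Inverse-Gamma(α, β) prior on σ², the Normal likelihood is conjugate: posterior is Inv-Gamma(α + n/2, β + Σ(xᵢ−μ)²/2).
Σ(xᵢ−μ)² = (10.83)² + (-2.70)² + (-4.46)² + (1.28)² + (-0.82)² + (3.61)² = 159.8134.
Posterior: Inv-Gamma(7.57 + 6/2, 8.21 + 159.8134/2) = Inv-Gamma(10.57, 88.11670).
E[σ²|data] = β/(α−1) = 88.11670/9.57 = 9.2076.

9.2076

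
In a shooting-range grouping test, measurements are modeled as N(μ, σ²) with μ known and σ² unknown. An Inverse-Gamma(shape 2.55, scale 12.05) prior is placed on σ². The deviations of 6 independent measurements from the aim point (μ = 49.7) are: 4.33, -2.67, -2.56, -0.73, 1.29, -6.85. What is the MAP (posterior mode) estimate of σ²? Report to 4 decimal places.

With known mean μ and an Inverse-Gamma(α, β) prior on σ², the Normal likelihood is conjugate: posterior is Inv-Gamma(α + n/2, β + Σ(xᵢ−μ)²/2).
Σ(xᵢ−μ)² = (4.33)² + (-2.67)² + (-2.56)² + (-0.73)² + (1.29)² + (-6.85)² = 81.5509.
Posterior: Inv-Gamma(2.55 + 6/2, 12.05 + 81.5509/2) = Inv-Gamma(5.55, 52.82545).
Mode = β/(α+1) = 52.82545/6.55 = 8.0650.

8.0650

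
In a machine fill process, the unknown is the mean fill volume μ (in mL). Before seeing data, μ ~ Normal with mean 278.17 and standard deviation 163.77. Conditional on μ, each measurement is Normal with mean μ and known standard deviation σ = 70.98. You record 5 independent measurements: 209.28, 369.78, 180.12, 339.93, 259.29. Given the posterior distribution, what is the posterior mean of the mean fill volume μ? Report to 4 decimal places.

For Normal data with known variance σ², a Normal(μ₀, σ₀²) prior on μ is conjugate. Posterior precision = 1/σ₀² + n/σ²; posterior mean is the precision-weighted average of μ₀ and x̄.
Σxᵢ = 209.28 + 369.78 + 180.12 + 339.93 + 259.29 = 1358.4, so n·x̄ = 1358.4.
σ₀² = 163.77² = 26820.6129, σ² = 70.98² = 5038.1604; σ² + n·σ₀² = 5038.1604 + 5·26820.6129 = 139141.2249.
Posterior mean = (μ₀/σ₀² + n·x̄/σ²)/(1/σ₀² + n/σ²) = (σ²·μ₀ + σ₀²·n·x̄)/(σ² + n·σ₀²) = (5038.1604·278.17 + 26820.6129·1358.4)/139141.2249 = 37834585.641828/139141.2249 = 271.9150.

271.9150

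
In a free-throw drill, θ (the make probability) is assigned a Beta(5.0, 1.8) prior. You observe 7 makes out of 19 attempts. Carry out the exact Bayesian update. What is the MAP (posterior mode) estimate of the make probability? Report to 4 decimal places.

0.4622

The Beta prior is conjugate to a Binomial/Bernoulli likelihood; the update adds successes to α and failures to β.
Posterior: Beta(α+k, β+n−k) = Beta(5.0+7, 1.8+12) = Beta(12.0, 13.8).
Mode of Beta(a,b) for a,b>1 is (a−1)/(a+b−2) = 11.0/23.8 = 0.4622.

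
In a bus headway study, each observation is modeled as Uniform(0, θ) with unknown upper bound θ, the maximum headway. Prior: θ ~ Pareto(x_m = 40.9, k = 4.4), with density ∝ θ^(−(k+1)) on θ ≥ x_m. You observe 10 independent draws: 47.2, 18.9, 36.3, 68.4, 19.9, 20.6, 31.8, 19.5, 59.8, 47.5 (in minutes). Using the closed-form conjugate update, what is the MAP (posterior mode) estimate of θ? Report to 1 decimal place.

A Pareto(scale x_m, shape k) prior on the upper bound θ of Uniform(0, θ) is conjugate: posterior is Pareto(max(x_m, max xᵢ), k + n).
Sample maximum = 68.4; prior scale x_m = 40.9 → posterior scale = max = 68.4.
Posterior shape = 4.4 + 10 = 14.4.
The Pareto density is decreasing on [x_m, ∞), so the mode is x_m = 68.4.

68.4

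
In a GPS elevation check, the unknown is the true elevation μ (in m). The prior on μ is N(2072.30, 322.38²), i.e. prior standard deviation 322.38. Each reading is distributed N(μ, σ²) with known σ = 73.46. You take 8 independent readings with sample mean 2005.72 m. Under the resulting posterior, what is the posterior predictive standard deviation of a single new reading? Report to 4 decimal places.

77.8882

For Normal data with known variance σ², a Normal(μ₀, σ₀²) prior on μ is conjugate. Posterior precision = 1/σ₀² + n/σ²; posterior mean is the precision-weighted average of μ₀ and x̄.
σ₀² = 322.38² = 103928.8644, σ² = 73.46² = 5396.3716; σ² + n·σ₀² = 5396.3716 + 8·103928.8644 = 836827.2868.
Posterior precision = 1/σ₀² + n/σ² = 1/103928.8644 + 8/5396.3716 = (σ² + n·σ₀²)/(σ₀²σ²) = 836827.2868/(103928.8644·5396.3716); posterior variance σₙ² = σ₀²σ²/(σ² + n·σ₀²) = 103928.8644·5396.3716/836827.2868 = 670.196564.
Predictive variance for one new observation = σₙ² + σ² = 103928.8644·5396.3716/836827.2868 + 5396.3716 = σ²·(σ₀² + 836827.2868)/836827.2868 = 5396.3716·940756.1512/836827.2868 = 6066.568164; SD = √(5396.3716·940756.1512/836827.2868) = 77.8882.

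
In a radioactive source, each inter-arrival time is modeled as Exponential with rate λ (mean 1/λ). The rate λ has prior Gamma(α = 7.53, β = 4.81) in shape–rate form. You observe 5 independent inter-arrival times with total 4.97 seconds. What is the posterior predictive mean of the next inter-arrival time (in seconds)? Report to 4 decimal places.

0.8482

With a Gamma(shape α, rate β) prior on the exponential rate λ, the posterior after n observations with total T = Σxᵢ is Gamma(α+n, β+T).
Posterior: Gamma(7.53+5, 4.81+4.97) = Gamma(12.53, 9.78).
The predictive distribution for the next observation is Lomax; its mean is β/(α−1) = 9.78/11.53 = 0.8482.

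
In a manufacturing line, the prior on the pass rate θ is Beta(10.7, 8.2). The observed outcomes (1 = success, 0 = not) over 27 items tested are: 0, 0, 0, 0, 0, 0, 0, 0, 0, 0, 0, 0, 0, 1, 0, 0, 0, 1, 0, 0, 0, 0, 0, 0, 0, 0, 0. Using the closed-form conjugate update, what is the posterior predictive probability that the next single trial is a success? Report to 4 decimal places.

0.2767

The Beta prior is conjugate to a Binomial/Bernoulli likelihood; the update adds successes to α and failures to β.
Posterior: Beta(α+k, β+n−k) = Beta(10.7+2, 8.2+25) = Beta(12.7, 33.2).
For a single future Bernoulli trial, P(success | data) = α/(α+β) = 0.2767.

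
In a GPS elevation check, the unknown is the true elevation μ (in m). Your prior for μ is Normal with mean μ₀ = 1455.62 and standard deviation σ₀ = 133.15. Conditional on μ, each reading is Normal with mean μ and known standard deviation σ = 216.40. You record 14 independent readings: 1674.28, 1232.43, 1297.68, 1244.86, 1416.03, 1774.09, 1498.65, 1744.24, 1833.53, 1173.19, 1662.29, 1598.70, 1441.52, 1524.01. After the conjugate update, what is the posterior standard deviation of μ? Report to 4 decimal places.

For Normal data with known variance σ², a Normal(μ₀, σ₀²) prior on μ is conjugate. Posterior precision = 1/σ₀² + n/σ²; posterior mean is the precision-weighted average of μ₀ and x̄.
σ₀² = 133.15² = 17728.9225, σ² = 216.40² = 46828.96; σ² + n·σ₀² = 46828.96 + 14·17728.9225 = 295033.875.
Posterior precision = 1/σ₀² + n/σ² = 1/17728.9225 + 14/46828.96 = (σ² + n·σ₀²)/(σ₀²σ²) = 295033.875/(17728.9225·46828.96); posterior variance σₙ² = σ₀²σ²/(σ² + n·σ₀²) = 17728.9225·46828.96/295033.875 = 2814.005689.
Posterior SD = √σₙ² = √(17728.9225·46828.96/295033.875) = 53.0472.

53.0472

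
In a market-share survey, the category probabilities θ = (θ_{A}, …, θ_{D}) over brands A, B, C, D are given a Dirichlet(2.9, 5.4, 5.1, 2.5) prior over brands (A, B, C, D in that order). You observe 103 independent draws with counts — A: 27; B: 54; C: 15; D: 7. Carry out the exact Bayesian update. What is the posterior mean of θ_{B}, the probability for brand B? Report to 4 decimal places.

The Dirichlet prior is conjugate to the Multinomial likelihood: each posterior αⱼ = prior αⱼ + observed count nⱼ.
Posterior concentration: (29.9, 59.4, 20.1, 9.5), total = 118.9.
E[θ_{B}|data] = α_{B}/Σα = 59.4/118.9 = 0.4996.

0.4996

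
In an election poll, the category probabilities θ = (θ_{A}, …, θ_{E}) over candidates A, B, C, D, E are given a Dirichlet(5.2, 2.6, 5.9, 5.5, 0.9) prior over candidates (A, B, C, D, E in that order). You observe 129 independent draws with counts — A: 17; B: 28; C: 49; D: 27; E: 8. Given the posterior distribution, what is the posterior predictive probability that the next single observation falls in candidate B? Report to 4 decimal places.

0.2052

The Dirichlet prior is conjugate to the Multinomial likelihood: each posterior αⱼ = prior αⱼ + observed count nⱼ.
Posterior concentration: (22.2, 30.6, 54.9, 32.5, 8.9), total = 149.1.
P(next = B | data) = α_{B}/Σα = 0.2052.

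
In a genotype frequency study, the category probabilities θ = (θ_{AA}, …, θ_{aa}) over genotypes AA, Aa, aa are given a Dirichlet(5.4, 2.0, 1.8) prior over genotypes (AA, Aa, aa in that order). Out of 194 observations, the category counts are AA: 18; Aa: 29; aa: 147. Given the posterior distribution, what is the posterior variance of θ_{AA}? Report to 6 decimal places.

The Dirichlet prior is conjugate to the Multinomial likelihood: each posterior αⱼ = prior αⱼ + observed count nⱼ.
Posterior concentration: (23.4, 31.0, 148.8), total = 203.2.
Var[θ_j] = α_j(Σα−α_j)/((Σα)²(Σα+1)) = 23.4·179.8/(203.2²·204.2) = 0.000499.

0.000499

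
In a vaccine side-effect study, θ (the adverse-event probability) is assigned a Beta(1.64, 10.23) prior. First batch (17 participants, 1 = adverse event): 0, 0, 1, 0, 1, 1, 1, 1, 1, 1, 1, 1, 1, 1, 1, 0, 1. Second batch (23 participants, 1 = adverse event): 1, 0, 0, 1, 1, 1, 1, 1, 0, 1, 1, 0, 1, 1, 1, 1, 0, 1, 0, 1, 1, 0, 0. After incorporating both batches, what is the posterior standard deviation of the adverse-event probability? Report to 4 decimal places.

0.0681

The Beta prior is conjugate to a Binomial/Bernoulli likelihood; the update adds successes to α and failures to β.
After batch 1: Beta(1.64+13, 10.23+4) = Beta(14.64, 14.23).
After batch 2: Beta(14.64+15, 14.23+8) = Beta(29.64, 22.23).
Var = αβ/((α+β)²(α+β+1)) = 29.64·22.23/(51.87²·52.87) = 0.00463208; SD = √0.00463208 = 0.0681.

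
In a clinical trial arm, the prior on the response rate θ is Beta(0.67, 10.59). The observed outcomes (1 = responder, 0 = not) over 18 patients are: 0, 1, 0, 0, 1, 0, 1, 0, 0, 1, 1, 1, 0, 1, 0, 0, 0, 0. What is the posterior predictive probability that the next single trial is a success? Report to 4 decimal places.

The Beta prior is conjugate to a Binomial/Bernoulli likelihood; the update adds successes to α and failures to β.
Posterior: Beta(α+k, β+n−k) = Beta(0.67+7, 10.59+11) = Beta(7.67, 21.59).
For a single future Bernoulli trial, P(success | data) = α/(α+β) = 0.2621.

0.2621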